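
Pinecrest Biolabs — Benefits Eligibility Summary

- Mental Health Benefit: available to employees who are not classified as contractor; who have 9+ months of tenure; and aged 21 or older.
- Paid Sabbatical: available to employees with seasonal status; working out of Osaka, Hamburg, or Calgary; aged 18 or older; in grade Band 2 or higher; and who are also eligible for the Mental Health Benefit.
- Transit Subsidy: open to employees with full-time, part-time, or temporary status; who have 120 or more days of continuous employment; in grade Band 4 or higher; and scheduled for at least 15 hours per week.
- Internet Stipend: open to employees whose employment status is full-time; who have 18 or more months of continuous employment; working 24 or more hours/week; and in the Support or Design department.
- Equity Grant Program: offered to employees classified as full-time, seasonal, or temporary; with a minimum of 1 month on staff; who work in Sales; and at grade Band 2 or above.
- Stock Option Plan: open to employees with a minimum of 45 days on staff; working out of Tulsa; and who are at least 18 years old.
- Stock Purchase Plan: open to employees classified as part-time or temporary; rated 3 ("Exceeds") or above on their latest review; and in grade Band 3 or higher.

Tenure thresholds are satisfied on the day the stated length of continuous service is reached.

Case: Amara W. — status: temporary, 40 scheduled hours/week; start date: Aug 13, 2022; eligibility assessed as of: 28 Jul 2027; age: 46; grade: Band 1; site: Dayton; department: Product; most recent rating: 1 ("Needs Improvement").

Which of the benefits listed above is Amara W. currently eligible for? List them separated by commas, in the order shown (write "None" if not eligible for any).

Mental Health Benefit

Service from Aug 13, 2022 to 28 Jul 2027: 1810 days.
Mental Health Benefit — status temporary ✓ (not excluded); service 1810 days ≥ 9 months (≈270 days) ✓; age 46 ≥ 21 ✓ → eligible.
Paid Sabbatical — status temporary ✗ (requires seasonal) → not eligible.
Transit Subsidy — status temporary ✓; service 1810 days ≥ 120 days ✓; grade Band 1 < Band 4 ✗ → not eligible.
Internet Stipend — status temporary ✗ (requires full-time) → not eligible.
Equity Grant Program — status temporary ✓; service 1810 days ≥ 1 month (≈30 days) ✓; dept Product ✗ → not eligible.
Stock Option Plan — service 1810 days ≥ 45 days ✓; site Dayton ✗ (not Tulsa) → not eligible.
Stock Purchase Plan — status temporary ✓; rating 1 < 3 ✗ → not eligible.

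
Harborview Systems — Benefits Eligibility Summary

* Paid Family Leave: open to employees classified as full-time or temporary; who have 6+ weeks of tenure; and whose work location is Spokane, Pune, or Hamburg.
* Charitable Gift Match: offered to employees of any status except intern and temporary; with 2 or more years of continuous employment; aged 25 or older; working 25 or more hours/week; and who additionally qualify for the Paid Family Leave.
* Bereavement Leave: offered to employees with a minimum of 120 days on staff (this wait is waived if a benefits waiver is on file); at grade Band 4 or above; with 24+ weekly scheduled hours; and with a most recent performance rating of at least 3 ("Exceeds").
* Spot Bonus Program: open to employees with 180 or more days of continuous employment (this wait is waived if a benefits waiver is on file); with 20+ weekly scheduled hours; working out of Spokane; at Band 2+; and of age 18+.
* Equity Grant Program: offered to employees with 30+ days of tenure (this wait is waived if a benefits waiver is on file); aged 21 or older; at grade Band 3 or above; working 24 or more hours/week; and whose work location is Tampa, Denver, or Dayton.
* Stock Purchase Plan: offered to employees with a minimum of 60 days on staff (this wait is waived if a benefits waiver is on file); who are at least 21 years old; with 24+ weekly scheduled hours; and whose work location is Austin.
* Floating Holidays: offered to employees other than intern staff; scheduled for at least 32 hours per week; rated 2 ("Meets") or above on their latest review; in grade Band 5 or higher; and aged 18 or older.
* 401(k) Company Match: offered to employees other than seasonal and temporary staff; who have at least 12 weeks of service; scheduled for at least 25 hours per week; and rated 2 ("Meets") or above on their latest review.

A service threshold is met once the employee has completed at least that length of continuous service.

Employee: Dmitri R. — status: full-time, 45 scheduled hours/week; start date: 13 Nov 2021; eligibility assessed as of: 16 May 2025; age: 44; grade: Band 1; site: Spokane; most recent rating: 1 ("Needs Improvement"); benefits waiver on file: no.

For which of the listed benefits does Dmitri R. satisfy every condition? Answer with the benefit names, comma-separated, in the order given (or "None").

Paid Family Leave, Charitable Gift Match

Service from 13 Nov 2021 to 16 May 2025: 1280 days.
Paid Family Leave — status full-time ✓; service 1280 days ≥ 6 weeks (≈42 days) ✓; site Spokane ✓ → eligible.
Charitable Gift Match — status full-time ✓ (not excluded); service 1280 days ≥ 2 years (≈730 days) ✓; age 44 ≥ 25 ✓; 45 hrs/wk ≥ 25 ✓; eligible for Paid Family Leave ✓ → eligible.
Bereavement Leave — no waiver, service 1280 days ≥ 120 days ✓; grade Band 1 < Band 4 ✗ → not eligible.
Spot Bonus Program — no waiver, service 1280 days ≥ 180 days ✓; 45 hrs/wk ≥ 20 ✓; site Spokane ✓; grade Band 1 < Band 2 ✗ → not eligible.
Equity Grant Program — no waiver, service 1280 days ≥ 30 days ✓; age 44 ≥ 21 ✓; grade Band 1 < Band 3 ✗ → not eligible.
Stock Purchase Plan — no waiver, service 1280 days ≥ 60 days ✓; age 44 ≥ 21 ✓; 45 hrs/wk ≥ 24 ✓; site Spokane ✗ (not Austin) → not eligible.
Floating Holidays — status full-time ✓ (not excluded); 45 hrs/wk ≥ 32 ✓; rating 1 < 2 ✗ → not eligible.
401(k) Company Match — status full-time ✓ (not excluded); service 1280 days ≥ 12 weeks (≈84 days) ✓; 45 hrs/wk ≥ 25 ✓; rating 1 < 2 ✗ → not eligible.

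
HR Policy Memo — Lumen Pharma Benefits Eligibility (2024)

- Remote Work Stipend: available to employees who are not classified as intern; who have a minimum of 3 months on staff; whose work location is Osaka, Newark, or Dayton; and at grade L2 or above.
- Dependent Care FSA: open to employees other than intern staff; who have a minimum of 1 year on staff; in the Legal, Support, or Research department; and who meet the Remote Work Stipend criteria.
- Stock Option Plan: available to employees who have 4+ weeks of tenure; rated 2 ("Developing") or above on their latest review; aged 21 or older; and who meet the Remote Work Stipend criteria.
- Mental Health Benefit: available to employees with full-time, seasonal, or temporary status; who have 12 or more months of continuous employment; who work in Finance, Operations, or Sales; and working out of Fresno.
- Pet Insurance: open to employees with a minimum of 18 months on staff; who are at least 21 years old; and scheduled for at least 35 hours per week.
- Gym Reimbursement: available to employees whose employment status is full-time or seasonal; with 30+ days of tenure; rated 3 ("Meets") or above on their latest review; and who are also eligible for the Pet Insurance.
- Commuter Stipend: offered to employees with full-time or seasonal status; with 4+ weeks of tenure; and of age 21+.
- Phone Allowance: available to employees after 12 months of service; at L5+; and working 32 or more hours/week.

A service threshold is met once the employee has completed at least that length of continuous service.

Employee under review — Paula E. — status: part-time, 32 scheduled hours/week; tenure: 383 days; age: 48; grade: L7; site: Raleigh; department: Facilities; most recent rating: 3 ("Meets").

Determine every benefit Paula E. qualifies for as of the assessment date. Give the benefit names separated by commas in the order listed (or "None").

Phone Allowance

Remote Work Stipend — status part-time ✓ (not excluded); service 383 days ≥ 3 months (≈90 days) ✓; site Raleigh ✗ (not Osaka, Newark, or Dayton) → not eligible.
Dependent Care FSA — status part-time ✓ (not excluded); service 383 days ≥ 1 year (≈365 days) ✓; dept Facilities ✗ → not eligible.
Stock Option Plan — service 383 days ≥ 4 weeks (≈28 days) ✓; rating 3 ≥ 2 ✓; age 48 ≥ 21 ✓; not eligible for Remote Work Stipend ✗ → not eligible.
Mental Health Benefit — status part-time ✗ (requires full-time, seasonal, or temporary) → not eligible.
Pet Insurance — service 383 days < 18 months (≈540 days) ✗ → not eligible.
Gym Reimbursement — status part-time ✗ (requires full-time or seasonal) → not eligible.
Commuter Stipend — status part-time ✗ (requires full-time or seasonal) → not eligible.
Phone Allowance — service 383 days ≥ 12 months (≈360 days) ✓; grade L7 ≥ L5 ✓; 32 hrs/wk ≥ 32 ✓ → eligible.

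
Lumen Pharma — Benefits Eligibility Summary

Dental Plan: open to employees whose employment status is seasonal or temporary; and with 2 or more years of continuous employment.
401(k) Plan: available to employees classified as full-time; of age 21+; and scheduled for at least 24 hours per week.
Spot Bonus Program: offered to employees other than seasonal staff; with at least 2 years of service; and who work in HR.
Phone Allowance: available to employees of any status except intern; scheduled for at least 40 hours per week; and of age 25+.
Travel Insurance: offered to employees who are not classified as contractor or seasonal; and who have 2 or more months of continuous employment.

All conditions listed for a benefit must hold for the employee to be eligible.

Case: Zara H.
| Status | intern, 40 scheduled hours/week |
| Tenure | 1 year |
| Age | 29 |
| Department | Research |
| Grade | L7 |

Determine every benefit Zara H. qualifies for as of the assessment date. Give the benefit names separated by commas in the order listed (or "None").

Dental Plan — status intern ✗ (requires seasonal or temporary) → not eligible.
401(k) Plan — status intern ✗ (requires full-time) → not eligible.
Spot Bonus Program — status intern ✓ (not excluded); service 1 year < 2 years ✗ → not eligible.
Phone Allowance — status intern ✗ (excluded) → not eligible.
Travel Insurance — status intern ✓ (not excluded); service 1 year ≥ 2 months (≈60 days) ✓ → eligible.

Travel Insurance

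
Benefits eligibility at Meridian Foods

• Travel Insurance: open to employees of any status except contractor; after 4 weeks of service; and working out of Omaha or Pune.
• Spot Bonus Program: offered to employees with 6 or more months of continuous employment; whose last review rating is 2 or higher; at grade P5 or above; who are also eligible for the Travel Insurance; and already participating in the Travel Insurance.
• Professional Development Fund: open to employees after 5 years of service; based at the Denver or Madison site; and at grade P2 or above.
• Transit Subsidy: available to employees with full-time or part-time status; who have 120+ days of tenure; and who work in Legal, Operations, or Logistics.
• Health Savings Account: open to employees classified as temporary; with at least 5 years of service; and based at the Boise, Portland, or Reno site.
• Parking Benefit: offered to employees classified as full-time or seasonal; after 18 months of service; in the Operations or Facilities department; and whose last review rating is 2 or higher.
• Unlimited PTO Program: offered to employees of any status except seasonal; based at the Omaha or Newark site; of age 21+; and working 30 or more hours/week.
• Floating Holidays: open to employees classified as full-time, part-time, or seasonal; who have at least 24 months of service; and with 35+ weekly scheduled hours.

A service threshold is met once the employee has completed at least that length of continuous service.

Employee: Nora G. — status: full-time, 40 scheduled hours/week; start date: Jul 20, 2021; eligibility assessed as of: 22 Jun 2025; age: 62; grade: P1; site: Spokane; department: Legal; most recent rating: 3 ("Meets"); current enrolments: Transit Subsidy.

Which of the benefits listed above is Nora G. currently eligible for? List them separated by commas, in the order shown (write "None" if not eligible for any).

Service from Jul 20, 2021 to 22 Jun 2025: 1433 days.
Travel Insurance — status full-time ✓ (not excluded); service 1433 days ≥ 4 weeks (≈28 days) ✓; site Spokane ✗ (not Omaha or Pune) → not eligible.
Spot Bonus Program — service 1433 days ≥ 6 months (≈180 days) ✓; rating 3 ≥ 2 ✓; grade P1 < P5 ✗ → not eligible.
Professional Development Fund — service 1433 days < 5 years (≈1825 days) ✗ → not eligible.
Transit Subsidy — status full-time ✓; service 1433 days ≥ 120 days ✓; dept Legal ✓ → eligible.
Health Savings Account — status full-time ✗ (requires temporary) → not eligible.
Parking Benefit — status full-time ✓; service 1433 days ≥ 18 months (≈540 days) ✓; dept Legal ✗ → not eligible.
Unlimited PTO Program — status full-time ✓ (not excluded); site Spokane ✗ (not Omaha or Newark) → not eligible.
Floating Holidays — status full-time ✓; service 1433 days ≥ 24 months (≈720 days) ✓; 40 hrs/wk ≥ 35 ✓ → eligible.

Transit Subsidy, Floating Holidays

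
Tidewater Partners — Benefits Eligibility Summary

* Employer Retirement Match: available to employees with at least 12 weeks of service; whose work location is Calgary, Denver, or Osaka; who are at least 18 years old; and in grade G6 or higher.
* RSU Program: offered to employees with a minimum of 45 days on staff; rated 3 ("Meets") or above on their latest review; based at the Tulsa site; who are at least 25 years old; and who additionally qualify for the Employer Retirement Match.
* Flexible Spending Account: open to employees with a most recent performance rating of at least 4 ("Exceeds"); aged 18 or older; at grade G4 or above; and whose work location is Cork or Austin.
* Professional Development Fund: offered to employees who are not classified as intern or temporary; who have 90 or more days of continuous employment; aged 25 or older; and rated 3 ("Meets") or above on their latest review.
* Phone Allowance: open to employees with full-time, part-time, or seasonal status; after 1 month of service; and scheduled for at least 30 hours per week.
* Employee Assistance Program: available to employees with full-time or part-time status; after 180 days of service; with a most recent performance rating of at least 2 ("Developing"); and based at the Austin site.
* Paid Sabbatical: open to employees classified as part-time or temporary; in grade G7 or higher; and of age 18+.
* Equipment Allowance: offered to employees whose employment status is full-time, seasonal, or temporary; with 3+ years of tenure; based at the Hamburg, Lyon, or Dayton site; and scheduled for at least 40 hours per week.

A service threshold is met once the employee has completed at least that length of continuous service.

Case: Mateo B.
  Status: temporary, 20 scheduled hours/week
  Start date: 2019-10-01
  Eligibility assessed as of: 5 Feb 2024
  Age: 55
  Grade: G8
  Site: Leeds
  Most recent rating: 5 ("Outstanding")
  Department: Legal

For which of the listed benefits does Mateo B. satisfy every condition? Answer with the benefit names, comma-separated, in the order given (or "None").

Service from 2019-10-01 to 5 Feb 2024: 1588 days.
Employer Retirement Match — service 1588 days ≥ 12 weeks (≈84 days) ✓; site Leeds ✗ (not Calgary, Denver, or Osaka) → not eligible.
RSU Program — service 1588 days ≥ 45 days ✓; rating 5 ≥ 3 ✓; site Leeds ✗ (not Tulsa) → not eligible.
Flexible Spending Account — rating 5 ≥ 4 ✓; age 55 ≥ 18 ✓; grade G8 ≥ G4 ✓; site Leeds ✗ (not Cork or Austin) → not eligible.
Professional Development Fund — status temporary ✗ (excluded) → not eligible.
Phone Allowance — status temporary ✗ (requires full-time, part-time, or seasonal) → not eligible.
Employee Assistance Program — status temporary ✗ (requires full-time or part-time) → not eligible.
Paid Sabbatical — status temporary ✓; grade G8 ≥ G7 ✓; age 55 ≥ 18 ✓ → eligible.
Equipment Allowance — status temporary ✓; service 1588 days ≥ 3 years (≈1095 days) ✓; site Leeds ✗ (not Hamburg, Lyon, or Dayton) → not eligible.

Paid Sabbatical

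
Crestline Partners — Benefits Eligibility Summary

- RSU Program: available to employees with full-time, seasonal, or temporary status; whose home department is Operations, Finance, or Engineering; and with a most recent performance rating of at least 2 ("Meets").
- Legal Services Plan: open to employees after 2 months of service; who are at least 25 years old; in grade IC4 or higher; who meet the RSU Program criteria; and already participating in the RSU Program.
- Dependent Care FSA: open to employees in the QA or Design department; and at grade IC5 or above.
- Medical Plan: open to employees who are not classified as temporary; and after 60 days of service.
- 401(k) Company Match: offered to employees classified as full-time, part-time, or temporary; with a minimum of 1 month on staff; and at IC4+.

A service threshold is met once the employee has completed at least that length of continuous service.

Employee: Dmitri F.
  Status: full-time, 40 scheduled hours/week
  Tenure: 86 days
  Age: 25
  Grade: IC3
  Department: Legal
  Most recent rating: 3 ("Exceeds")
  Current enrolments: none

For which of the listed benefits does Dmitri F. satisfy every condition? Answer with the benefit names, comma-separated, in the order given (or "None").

Medical Plan

RSU Program — status full-time ✓; dept Legal ✗ → not eligible.
Legal Services Plan — service 86 days ≥ 2 months (≈60 days) ✓; age 25 ≥ 25 ✓; grade IC3 < IC4 ✗ → not eligible.
Dependent Care FSA — dept Legal ✗ → not eligible.
Medical Plan — status full-time ✓ (not excluded); service 86 days ≥ 60 days ✓ → eligible.
401(k) Company Match — status full-time ✓; service 86 days ≥ 1 month (≈30 days) ✓; grade IC3 < IC4 ✗ → not eligible.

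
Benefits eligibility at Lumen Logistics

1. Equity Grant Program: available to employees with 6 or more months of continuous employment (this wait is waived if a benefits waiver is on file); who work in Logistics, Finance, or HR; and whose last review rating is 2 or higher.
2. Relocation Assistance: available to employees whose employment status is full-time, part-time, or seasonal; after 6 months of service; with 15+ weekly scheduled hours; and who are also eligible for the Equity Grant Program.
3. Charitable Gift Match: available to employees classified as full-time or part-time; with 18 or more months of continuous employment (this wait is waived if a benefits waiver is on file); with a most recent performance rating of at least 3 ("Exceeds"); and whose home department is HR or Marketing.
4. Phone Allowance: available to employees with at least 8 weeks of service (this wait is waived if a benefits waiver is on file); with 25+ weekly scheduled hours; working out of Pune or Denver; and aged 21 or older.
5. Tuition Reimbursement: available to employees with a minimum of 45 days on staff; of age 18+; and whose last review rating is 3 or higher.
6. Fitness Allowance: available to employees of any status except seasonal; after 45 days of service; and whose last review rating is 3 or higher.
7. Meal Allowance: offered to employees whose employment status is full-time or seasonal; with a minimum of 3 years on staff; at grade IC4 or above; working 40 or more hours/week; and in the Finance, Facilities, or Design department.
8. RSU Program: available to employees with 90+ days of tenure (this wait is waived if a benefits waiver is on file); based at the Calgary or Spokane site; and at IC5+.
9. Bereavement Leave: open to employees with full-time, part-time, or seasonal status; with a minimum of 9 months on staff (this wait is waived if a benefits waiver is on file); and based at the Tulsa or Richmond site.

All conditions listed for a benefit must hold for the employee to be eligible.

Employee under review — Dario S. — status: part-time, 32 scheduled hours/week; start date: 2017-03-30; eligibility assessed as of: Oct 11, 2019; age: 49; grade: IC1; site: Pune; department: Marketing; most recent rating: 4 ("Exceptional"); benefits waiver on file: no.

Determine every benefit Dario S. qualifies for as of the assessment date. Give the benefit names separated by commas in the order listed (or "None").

Charitable Gift Match, Phone Allowance, Tuition Reimbursement, Fitness Allowance

Service from 2017-03-30 to Oct 11, 2019: 925 days.
Equity Grant Program — no waiver, service 925 days ≥ 6 months (≈180 days) ✓; dept Marketing ✗ → not eligible.
Relocation Assistance — status part-time ✓; service 925 days ≥ 6 months (≈180 days) ✓; 32 hrs/wk ≥ 15 ✓; not eligible for Equity Grant Program ✗ → not eligible.
Charitable Gift Match — status part-time ✓; no waiver, service 925 days ≥ 18 months (≈540 days) ✓; rating 4 ≥ 3 ✓; dept Marketing ✓ → eligible.
Phone Allowance — no waiver, service 925 days ≥ 8 weeks (≈56 days) ✓; 32 hrs/wk ≥ 25 ✓; site Pune ✓; age 49 ≥ 21 ✓ → eligible.
Tuition Reimbursement — service 925 days ≥ 45 days ✓; age 49 ≥ 18 ✓; rating 4 ≥ 3 ✓ → eligible.
Fitness Allowance — status part-time ✓ (not excluded); service 925 days ≥ 45 days ✓; rating 4 ≥ 3 ✓ → eligible.
Meal Allowance — status part-time ✗ (requires full-time or seasonal) → not eligible.
RSU Program — no waiver, service 925 days ≥ 90 days ✓; site Pune ✗ (not Calgary or Spokane) → not eligible.
Bereavement Leave — status part-time ✓; no waiver, service 925 days ≥ 9 months (≈270 days) ✓; site Pune ✗ (not Tulsa or Richmond) → not eligible.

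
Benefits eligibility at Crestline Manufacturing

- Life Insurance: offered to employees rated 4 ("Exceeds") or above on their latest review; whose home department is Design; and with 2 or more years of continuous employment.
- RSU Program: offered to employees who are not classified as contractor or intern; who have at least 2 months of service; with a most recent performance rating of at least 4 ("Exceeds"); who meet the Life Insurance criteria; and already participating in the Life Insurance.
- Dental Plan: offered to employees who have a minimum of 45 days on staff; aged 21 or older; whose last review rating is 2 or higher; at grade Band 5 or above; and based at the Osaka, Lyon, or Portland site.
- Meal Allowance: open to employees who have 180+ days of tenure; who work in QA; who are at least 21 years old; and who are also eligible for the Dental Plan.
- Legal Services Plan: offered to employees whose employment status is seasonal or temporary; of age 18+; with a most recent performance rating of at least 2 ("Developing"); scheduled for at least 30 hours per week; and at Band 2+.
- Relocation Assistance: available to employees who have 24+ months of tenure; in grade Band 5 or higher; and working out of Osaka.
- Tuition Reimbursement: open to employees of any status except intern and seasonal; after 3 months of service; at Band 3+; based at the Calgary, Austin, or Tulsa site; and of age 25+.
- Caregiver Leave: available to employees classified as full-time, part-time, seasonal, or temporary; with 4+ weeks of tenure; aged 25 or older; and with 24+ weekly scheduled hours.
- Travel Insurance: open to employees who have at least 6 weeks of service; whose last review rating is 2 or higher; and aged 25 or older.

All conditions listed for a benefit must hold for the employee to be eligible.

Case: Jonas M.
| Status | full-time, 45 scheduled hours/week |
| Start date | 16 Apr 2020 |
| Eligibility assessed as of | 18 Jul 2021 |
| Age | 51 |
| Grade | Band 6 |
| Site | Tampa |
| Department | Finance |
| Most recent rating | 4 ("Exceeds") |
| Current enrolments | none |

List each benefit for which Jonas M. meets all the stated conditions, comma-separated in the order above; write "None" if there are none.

Service from 16 Apr 2020 to 18 Jul 2021: 458 days.
Life Insurance — rating 4 ≥ 4 ✓; dept Finance ✗ → not eligible.
RSU Program — status full-time ✓ (not excluded); service 458 days ≥ 2 months (≈60 days) ✓; rating 4 ≥ 4 ✓; not eligible for Life Insurance ✗ → not eligible.
Dental Plan — service 458 days ≥ 45 days ✓; age 51 ≥ 21 ✓; rating 4 ≥ 2 ✓; grade Band 6 ≥ Band 5 ✓; site Tampa ✗ (not Osaka, Lyon, or Portland) → not eligible.
Meal Allowance — service 458 days ≥ 180 days ✓; dept Finance ✗ → not eligible.
Legal Services Plan — status full-time ✗ (requires seasonal or temporary) → not eligible.
Relocation Assistance — service 458 days < 24 months (≈720 days) ✗ → not eligible.
Tuition Reimbursement — status full-time ✓ (not excluded); service 458 days ≥ 3 months (≈90 days) ✓; grade Band 6 ≥ Band 3 ✓; site Tampa ✗ (not Calgary, Austin, or Tulsa) → not eligible.
Caregiver Leave — status full-time ✓; service 458 days ≥ 4 weeks (≈28 days) ✓; age 51 ≥ 25 ✓; 45 hrs/wk ≥ 24 ✓ → eligible.
Travel Insurance — service 458 days ≥ 6 weeks (≈42 days) ✓; rating 4 ≥ 2 ✓; age 51 ≥ 25 ✓ → eligible.

Caregiver Leave, Travel Insurance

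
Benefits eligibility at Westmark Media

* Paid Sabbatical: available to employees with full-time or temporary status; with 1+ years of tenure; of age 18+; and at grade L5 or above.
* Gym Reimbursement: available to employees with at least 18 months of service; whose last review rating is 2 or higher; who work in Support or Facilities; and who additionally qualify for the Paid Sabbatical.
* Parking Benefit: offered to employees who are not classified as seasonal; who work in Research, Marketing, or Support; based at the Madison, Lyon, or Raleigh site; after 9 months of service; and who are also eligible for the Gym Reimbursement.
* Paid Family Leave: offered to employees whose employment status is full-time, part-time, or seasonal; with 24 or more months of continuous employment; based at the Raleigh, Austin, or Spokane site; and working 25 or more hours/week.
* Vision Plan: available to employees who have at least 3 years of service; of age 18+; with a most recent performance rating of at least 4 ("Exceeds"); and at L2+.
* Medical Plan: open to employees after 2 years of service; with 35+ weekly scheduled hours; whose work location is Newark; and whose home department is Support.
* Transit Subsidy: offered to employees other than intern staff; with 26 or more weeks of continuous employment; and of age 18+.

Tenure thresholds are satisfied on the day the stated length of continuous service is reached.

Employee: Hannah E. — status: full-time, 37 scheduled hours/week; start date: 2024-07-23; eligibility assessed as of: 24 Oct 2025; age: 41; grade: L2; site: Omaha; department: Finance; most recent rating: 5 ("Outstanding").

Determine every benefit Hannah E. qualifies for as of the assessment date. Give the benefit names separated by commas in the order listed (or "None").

Transit Subsidy

Service from 2024-07-23 to 24 Oct 2025: 458 days.
Paid Sabbatical — status full-time ✓; service 458 days ≥ 1 year (≈365 days) ✓; age 41 ≥ 18 ✓; grade L2 < L5 ✗ → not eligible.
Gym Reimbursement — service 458 days < 18 months (≈540 days) ✗ → not eligible.
Parking Benefit — status full-time ✓ (not excluded); dept Finance ✗ → not eligible.
Paid Family Leave — status full-time ✓; service 458 days < 24 months (≈720 days) ✗ → not eligible.
Vision Plan — service 458 days < 3 years (≈1095 days) ✗ → not eligible.
Medical Plan — service 458 days < 2 years (≈730 days) ✗ → not eligible.
Transit Subsidy — status full-time ✓ (not excluded); service 458 days ≥ 26 weeks (≈182 days) ✓; age 41 ≥ 18 ✓ → eligible.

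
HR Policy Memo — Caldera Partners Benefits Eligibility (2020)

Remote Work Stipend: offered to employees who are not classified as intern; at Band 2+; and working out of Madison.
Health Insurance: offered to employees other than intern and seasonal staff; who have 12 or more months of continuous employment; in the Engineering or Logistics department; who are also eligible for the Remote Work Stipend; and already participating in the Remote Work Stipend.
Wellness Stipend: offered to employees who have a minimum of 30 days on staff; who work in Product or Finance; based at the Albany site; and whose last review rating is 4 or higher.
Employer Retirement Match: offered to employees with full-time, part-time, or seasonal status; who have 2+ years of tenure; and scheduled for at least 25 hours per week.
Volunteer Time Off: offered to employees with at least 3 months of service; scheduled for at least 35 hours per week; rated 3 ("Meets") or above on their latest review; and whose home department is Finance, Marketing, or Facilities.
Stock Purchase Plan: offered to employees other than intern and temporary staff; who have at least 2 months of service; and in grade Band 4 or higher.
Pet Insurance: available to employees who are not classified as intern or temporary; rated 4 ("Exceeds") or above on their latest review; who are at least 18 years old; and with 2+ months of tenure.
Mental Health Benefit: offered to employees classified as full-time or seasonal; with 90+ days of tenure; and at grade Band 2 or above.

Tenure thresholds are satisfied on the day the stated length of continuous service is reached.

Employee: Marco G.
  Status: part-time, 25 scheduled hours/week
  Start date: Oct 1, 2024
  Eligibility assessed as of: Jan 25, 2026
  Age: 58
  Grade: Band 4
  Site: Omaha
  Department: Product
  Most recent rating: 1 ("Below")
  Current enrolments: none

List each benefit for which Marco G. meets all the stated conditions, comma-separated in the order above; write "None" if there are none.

Stock Purchase Plan

Service from Oct 1, 2024 to Jan 25, 2026: 481 days.
Remote Work Stipend — status part-time ✓ (not excluded); grade Band 4 ≥ Band 2 ✓; site Omaha ✗ (not Madison) → not eligible.
Health Insurance — status part-time ✓ (not excluded); service 481 days ≥ 12 months (≈360 days) ✓; dept Product ✗ → not eligible.
Wellness Stipend — service 481 days ≥ 30 days ✓; dept Product ✓; site Omaha ✗ (not Albany) → not eligible.
Employer Retirement Match — status part-time ✓; service 481 days < 2 years (≈730 days) ✗ → not eligible.
Volunteer Time Off — service 481 days ≥ 3 months (≈90 days) ✓; 25 hrs/wk < 35 ✗ → not eligible.
Stock Purchase Plan — status part-time ✓ (not excluded); service 481 days ≥ 2 months (≈60 days) ✓; grade Band 4 ≥ Band 4 ✓ → eligible.
Pet Insurance — status part-time ✓ (not excluded); rating 1 < 4 ✗ → not eligible.
Mental Health Benefit — status part-time ✗ (requires full-time or seasonal) → not eligible.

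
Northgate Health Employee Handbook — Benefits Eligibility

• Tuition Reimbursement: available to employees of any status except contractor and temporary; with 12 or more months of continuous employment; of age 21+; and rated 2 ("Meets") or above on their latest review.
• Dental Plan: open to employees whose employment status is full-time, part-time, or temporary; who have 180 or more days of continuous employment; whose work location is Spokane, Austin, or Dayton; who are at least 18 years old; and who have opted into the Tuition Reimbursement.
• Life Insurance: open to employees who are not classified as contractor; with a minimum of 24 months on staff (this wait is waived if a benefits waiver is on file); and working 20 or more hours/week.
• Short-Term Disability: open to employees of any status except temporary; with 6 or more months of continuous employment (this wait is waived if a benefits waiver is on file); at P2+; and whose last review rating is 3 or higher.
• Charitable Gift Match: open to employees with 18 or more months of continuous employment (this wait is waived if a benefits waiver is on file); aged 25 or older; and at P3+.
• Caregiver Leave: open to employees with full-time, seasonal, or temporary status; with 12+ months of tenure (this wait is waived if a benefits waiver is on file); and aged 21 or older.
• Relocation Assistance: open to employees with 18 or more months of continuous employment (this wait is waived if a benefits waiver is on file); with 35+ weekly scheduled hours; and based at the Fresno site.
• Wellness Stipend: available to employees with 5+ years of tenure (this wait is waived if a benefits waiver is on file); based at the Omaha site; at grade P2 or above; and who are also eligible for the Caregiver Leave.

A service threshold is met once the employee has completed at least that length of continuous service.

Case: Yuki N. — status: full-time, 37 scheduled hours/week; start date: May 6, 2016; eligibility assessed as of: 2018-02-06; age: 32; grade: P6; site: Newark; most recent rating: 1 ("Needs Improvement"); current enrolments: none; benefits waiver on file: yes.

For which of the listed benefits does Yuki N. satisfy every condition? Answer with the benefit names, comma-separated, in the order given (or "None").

Service from May 6, 2016 to 2018-02-06: 641 days.
Tuition Reimbursement — status full-time ✓ (not excluded); service 641 days ≥ 12 months (≈360 days) ✓; age 32 ≥ 21 ✓; rating 1 < 2 ✗ → not eligible.
Dental Plan — status full-time ✓; service 641 days ≥ 180 days ✓; site Newark ✗ (not Spokane, Austin, or Dayton) → not eligible.
Life Insurance — status full-time ✓ (not excluded); benefits waiver on file ✓; 37 hrs/wk ≥ 20 ✓ → eligible.
Short-Term Disability — status full-time ✓ (not excluded); benefits waiver on file ✓; grade P6 ≥ P2 ✓; rating 1 < 3 ✗ → not eligible.
Charitable Gift Match — benefits waiver on file ✓; age 32 ≥ 25 ✓; grade P6 ≥ P3 ✓ → eligible.
Caregiver Leave — status full-time ✓; benefits waiver on file ✓; age 32 ≥ 21 ✓ → eligible.
Relocation Assistance — benefits waiver on file ✓; 37 hrs/wk ≥ 35 ✓; site Newark ✗ (not Fresno) → not eligible.
Wellness Stipend — benefits waiver on file ✓; site Newark ✗ (not Omaha) → not eligible.

Life Insurance, Charitable Gift Match, Caregiver Leave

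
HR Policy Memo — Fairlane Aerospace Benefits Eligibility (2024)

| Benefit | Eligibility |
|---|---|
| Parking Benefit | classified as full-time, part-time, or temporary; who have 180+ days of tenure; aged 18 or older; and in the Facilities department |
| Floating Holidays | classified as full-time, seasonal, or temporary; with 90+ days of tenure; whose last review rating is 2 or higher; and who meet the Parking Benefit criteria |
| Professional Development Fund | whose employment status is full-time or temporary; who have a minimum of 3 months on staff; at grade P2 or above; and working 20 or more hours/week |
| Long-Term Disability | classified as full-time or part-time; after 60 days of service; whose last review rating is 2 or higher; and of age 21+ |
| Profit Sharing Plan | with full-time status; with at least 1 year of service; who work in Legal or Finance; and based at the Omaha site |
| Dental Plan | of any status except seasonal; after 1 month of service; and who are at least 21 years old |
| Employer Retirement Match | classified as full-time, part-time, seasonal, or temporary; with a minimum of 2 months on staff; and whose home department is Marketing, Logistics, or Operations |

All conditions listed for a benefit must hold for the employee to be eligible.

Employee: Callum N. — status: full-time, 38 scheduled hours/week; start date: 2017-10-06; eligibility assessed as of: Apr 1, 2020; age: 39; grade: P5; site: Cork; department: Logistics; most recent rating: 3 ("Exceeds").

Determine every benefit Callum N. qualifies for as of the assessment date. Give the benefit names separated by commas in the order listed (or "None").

Professional Development Fund, Long-Term Disability, Dental Plan, Employer Retirement Match

Service from 2017-10-06 to Apr 1, 2020: 908 days.
Parking Benefit — status full-time ✓; service 908 days ≥ 180 days ✓; age 39 ≥ 18 ✓; dept Logistics ✗ → not eligible.
Floating Holidays — status full-time ✓; service 908 days ≥ 90 days ✓; rating 3 ≥ 2 ✓; not eligible for Parking Benefit ✗ → not eligible.
Professional Development Fund — status full-time ✓; service 908 days ≥ 3 months (≈90 days) ✓; grade P5 ≥ P2 ✓; 38 hrs/wk ≥ 20 ✓ → eligible.
Long-Term Disability — status full-time ✓; service 908 days ≥ 60 days ✓; rating 3 ≥ 2 ✓; age 39 ≥ 21 ✓ → eligible.
Profit Sharing Plan — status full-time ✓; service 908 days ≥ 1 year (≈365 days) ✓; dept Logistics ✗ → not eligible.
Dental Plan — status full-time ✓ (not excluded); service 908 days ≥ 1 month (≈30 days) ✓; age 39 ≥ 21 ✓ → eligible.
Employer Retirement Match — status full-time ✓; service 908 days ≥ 2 months (≈60 days) ✓; dept Logistics ✓ → eligible.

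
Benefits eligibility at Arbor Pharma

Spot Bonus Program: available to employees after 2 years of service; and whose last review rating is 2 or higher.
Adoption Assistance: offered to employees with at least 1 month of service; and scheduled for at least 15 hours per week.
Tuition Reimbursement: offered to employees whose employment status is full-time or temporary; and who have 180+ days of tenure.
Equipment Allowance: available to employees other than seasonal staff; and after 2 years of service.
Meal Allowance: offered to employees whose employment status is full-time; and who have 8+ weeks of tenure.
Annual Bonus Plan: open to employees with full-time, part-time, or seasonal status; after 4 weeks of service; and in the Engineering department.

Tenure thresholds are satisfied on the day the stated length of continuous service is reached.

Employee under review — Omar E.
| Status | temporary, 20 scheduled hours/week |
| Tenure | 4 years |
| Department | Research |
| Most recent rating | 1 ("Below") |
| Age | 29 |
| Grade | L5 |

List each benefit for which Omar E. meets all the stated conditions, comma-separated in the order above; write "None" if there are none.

Adoption Assistance, Tuition Reimbursement, Equipment Allowance

Spot Bonus Program — service 4 years ≥ 2 years ✓; rating 1 < 2 ✗ → not eligible.
Adoption Assistance — service 4 years ≥ 1 month (≈30 days) ✓; 20 hrs/wk ≥ 15 ✓ → eligible.
Tuition Reimbursement — status temporary ✓; service 4 years ≥ 180 days ✓ → eligible.
Equipment Allowance — status temporary ✓ (not excluded); service 4 years ≥ 2 years ✓ → eligible.
Meal Allowance — status temporary ✗ (requires full-time) → not eligible.
Annual Bonus Plan — status temporary ✗ (requires full-time, part-time, or seasonal) → not eligible.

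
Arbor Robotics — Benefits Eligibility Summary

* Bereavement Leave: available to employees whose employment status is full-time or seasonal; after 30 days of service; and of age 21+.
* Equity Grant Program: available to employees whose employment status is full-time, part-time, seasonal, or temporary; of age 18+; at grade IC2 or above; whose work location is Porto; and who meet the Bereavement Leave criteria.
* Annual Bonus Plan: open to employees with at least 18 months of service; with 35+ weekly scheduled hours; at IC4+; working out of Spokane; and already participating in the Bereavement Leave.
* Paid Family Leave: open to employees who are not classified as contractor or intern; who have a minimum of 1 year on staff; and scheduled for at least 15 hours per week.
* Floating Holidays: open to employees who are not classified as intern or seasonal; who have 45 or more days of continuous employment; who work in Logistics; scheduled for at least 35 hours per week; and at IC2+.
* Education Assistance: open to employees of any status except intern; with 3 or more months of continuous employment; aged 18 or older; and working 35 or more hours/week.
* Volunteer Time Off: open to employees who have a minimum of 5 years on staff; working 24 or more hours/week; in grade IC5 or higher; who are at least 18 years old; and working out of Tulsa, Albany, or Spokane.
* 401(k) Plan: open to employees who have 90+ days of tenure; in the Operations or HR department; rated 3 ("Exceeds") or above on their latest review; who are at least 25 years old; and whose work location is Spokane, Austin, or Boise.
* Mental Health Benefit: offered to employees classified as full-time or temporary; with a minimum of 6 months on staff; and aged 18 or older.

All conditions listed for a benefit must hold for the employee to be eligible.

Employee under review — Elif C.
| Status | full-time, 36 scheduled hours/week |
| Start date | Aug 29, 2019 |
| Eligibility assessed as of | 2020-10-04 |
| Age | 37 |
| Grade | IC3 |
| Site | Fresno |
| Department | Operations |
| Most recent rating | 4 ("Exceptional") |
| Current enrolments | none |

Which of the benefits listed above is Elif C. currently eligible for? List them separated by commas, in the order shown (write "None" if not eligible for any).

Bereavement Leave, Paid Family Leave, Education Assistance, Mental Health Benefit

Service from Aug 29, 2019 to 2020-10-04: 402 days.
Bereavement Leave — status full-time ✓; service 402 days ≥ 30 days ✓; age 37 ≥ 21 ✓ → eligible.
Equity Grant Program — status full-time ✓; age 37 ≥ 18 ✓; grade IC3 ≥ IC2 ✓; site Fresno ✗ (not Porto) → not eligible.
Annual Bonus Plan — service 402 days < 18 months (≈540 days) ✗ → not eligible.
Paid Family Leave — status full-time ✓ (not excluded); service 402 days ≥ 1 year (≈365 days) ✓; 36 hrs/wk ≥ 15 ✓ → eligible.
Floating Holidays — status full-time ✓ (not excluded); service 402 days ≥ 45 days ✓; dept Operations ✗ → not eligible.
Education Assistance — status full-time ✓ (not excluded); service 402 days ≥ 3 months (≈90 days) ✓; age 37 ≥ 18 ✓; 36 hrs/wk ≥ 35 ✓ → eligible.
Volunteer Time Off — service 402 days < 5 years (≈1825 days) ✗ → not eligible.
401(k) Plan — service 402 days ≥ 90 days ✓; dept Operations ✓; rating 4 ≥ 3 ✓; age 37 ≥ 25 ✓; site Fresno ✗ (not Spokane, Austin, or Boise) → not eligible.
Mental Health Benefit — status full-time ✓; service 402 days ≥ 6 months (≈180 days) ✓; age 37 ≥ 18 ✓ → eligible.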